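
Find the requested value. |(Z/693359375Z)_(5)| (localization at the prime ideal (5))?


5-primary part: 693359375=5^10*71
Size=5^10=9765625


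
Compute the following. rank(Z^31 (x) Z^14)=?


rank(M(x)N) = rank(M)*rank(N)
31*14 = 434


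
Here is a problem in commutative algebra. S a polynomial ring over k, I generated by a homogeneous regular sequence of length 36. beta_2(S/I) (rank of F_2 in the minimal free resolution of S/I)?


Regular sequence => Koszul complex is the minimal free resolution.
Syz_1 minimally generated by Koszul relations f_i*e_j - f_j*e_i (i<j): mu(Syz_1) = beta_2 = C(m,2) = m(m-1)/2
m=36
36*35/2 = 630


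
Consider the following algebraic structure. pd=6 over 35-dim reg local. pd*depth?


pd+depth=35
depth=35-6=29
pd*depth=6*29=174


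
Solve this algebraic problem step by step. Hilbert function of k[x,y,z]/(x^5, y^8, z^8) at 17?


Need i<5, j<8, k<8 with i+j+k=17.
For each i, j ranges over max(0,17-i-7)..min(7,17-i):
  i=0: j in [10,7] -> 0
  i=1: j in [9,7] -> 0
  i=2: j in [8,7] -> 0
  i=3: j in [7,7] -> 1
  i=4: j in [6,7] -> 2
H(17) = 0+0+0+1+2 = 3


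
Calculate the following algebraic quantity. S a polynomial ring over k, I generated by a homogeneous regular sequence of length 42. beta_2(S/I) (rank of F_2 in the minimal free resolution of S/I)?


Regular sequence => Koszul complex is the minimal free resolution.
Syz_1 minimally generated by Koszul relations f_i*e_j - f_j*e_i (i<j): mu(Syz_1) = beta_2 = C(m,2) = m(m-1)/2
m=42
42*41/2 = 861


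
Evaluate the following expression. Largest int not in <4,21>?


gcd(4,21)=1 => F=ab-a-b=4*21-4-21=84-25=59


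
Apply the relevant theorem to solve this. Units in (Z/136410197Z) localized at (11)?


Local ring = Z/19487171Z.
phi(19487171) = 11^6*(11-1) = 17715610


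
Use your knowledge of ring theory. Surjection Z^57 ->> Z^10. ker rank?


rank(ker) = 57-10 = 47


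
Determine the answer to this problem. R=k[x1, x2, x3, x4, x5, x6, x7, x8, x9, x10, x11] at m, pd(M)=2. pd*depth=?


pd+depth=11
depth=11-2=9
pd*depth=2*9=18


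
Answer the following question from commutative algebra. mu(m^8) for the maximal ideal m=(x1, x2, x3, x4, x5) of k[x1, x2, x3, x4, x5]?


Graded Nakayama: mu(m^d) = dim_k (m^d/m^(d+1)) = #degree-8 monomials in 5 vars
C(n+d-1,d)=C(12,8)=495


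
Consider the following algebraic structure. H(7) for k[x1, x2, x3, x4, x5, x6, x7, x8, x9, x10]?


C(d+n-1,n-1)=C(16,9)=11440


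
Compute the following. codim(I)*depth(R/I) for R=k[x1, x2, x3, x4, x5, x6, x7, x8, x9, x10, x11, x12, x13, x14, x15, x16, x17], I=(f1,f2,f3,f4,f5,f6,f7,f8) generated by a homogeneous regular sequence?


codim=8, depth=dim(R/I)=17-8=9
Product=8*9=72


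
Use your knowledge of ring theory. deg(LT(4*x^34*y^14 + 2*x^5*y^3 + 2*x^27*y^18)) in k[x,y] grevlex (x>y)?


LT: 4*x^34*y^14
deg_x=34, deg_y=14
Total=34+14=48


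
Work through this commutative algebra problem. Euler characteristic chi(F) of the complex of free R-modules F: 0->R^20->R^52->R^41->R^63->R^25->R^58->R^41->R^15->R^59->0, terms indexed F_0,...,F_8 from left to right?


chi = sum (-1)^i * rank:
(-1)^0*20=20
(-1)^1*52=-52
(-1)^2*41=41
(-1)^3*63=-63
(-1)^4*25=25
(-1)^5*58=-58
(-1)^6*41=41
(-1)^7*15=-15
(-1)^8*59=59
chi=-2


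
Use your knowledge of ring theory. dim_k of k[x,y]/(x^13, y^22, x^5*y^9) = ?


k[x,y]/I, I = (x^13, y^22, x^5*y^9)
Rect: 13x22=286. Corner: (13-5)x(22-9)=104.
dim = 286-104 = 182


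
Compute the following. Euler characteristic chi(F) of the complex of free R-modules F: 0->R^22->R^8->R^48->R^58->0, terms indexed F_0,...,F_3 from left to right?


chi = sum (-1)^i * rank:
(-1)^0*22=22
(-1)^1*8=-8
(-1)^2*48=48
(-1)^3*58=-58
chi=4


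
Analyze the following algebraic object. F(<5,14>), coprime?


gcd(5,14)=1 => F=ab-a-b=5*14-5-14=70-19=51


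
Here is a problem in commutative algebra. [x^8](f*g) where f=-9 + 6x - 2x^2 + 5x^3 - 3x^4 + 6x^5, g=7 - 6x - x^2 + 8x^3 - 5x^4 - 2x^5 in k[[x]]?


[x^8] = sum a_i*b_j, i+j=8
  5*-2=-10
  -3*-5=15
  6*8=48
Sum=53


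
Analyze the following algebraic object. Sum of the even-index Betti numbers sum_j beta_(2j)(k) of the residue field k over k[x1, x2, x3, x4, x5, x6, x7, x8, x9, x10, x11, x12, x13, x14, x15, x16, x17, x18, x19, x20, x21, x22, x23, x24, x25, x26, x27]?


Koszul resolution: beta_i(k)=C(n,i), n=27
sum_even C(27,i) = 2^(n-1) = 2^26 = 67108864


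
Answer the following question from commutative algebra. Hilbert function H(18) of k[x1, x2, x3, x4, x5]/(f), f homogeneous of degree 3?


C(22,4)-C(19,4)=7315-3876=3439


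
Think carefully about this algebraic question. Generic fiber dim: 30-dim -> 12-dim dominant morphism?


dim(fiber)=dim(X)-dim(Y)=30-12=18


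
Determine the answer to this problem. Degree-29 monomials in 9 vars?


C(d+n-1,n-1)=C(37,8)=38608020


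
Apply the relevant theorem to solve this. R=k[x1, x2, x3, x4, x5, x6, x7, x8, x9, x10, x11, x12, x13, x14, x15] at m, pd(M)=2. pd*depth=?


pd+depth=15
depth=15-2=13
pd*depth=2*13=26


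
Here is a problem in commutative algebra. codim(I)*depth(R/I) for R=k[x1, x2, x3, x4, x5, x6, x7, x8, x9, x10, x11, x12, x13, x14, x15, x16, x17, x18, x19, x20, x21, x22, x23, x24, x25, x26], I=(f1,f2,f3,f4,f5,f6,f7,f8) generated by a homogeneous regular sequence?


codim=8, depth=dim(R/I)=26-8=18
Product=8*18=144


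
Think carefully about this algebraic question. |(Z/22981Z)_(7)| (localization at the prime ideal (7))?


7-primary part: 22981=7^3*67
Size=7^3=343


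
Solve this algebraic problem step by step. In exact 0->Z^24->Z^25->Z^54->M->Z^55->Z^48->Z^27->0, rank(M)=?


Alt sum=0:
(-1)^0*24 + (-1)^1*25 + (-1)^2*54 + (-1)^3*? + (-1)^4*55 + (-1)^5*48 + (-1)^6*27=0
rank(M)=87


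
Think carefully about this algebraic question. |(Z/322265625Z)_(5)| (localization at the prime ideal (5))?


5-primary part: 322265625=5^10*33
Size=5^10=9765625


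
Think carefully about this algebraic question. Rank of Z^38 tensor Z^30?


rank(M(x)N) = rank(M)*rank(N)
38*30 = 1140


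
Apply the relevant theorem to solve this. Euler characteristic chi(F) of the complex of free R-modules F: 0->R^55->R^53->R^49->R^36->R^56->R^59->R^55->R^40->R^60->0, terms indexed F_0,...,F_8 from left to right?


chi = sum (-1)^i * rank:
(-1)^0*55=55
(-1)^1*53=-53
(-1)^2*49=49
(-1)^3*36=-36
(-1)^4*56=56
(-1)^5*59=-59
(-1)^6*55=55
(-1)^7*40=-40
(-1)^8*60=60
chi=87


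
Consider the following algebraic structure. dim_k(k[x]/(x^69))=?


Basis: 1,x,...,x^68
dim=69


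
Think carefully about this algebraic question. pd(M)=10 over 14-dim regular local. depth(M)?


pd+depth=depth(R)=14
depth=14-10=4


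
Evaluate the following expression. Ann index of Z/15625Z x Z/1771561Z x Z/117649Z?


Exponent = lcm of the cyclic orders; pairwise coprime => product.
5^6*11^6*7^6=15625*1771561*117649=3256599688890625


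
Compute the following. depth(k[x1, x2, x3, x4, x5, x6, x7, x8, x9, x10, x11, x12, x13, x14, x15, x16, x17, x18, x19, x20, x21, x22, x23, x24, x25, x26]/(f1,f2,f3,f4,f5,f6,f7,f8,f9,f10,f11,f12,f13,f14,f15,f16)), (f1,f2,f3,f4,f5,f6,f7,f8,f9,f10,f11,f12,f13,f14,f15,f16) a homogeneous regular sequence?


depth(R)=26
depth(R/I)=26-16=10


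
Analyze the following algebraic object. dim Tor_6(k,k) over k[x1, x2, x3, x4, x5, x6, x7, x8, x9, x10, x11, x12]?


Koszul: C(n,i)=C(12,6)=924


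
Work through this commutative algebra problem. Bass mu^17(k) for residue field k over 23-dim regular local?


C(n,i)=C(23,17)=100947


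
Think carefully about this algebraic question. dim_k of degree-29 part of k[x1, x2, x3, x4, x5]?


C(d+n-1,n-1)=C(33,4)=40920


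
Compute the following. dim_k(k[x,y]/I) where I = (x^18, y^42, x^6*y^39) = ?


k[x,y]/I, I = (x^18, y^42, x^6*y^39)
Rect: 18x42=756. Corner: (18-6)x(42-39)=36.
dim = 756-36 = 720


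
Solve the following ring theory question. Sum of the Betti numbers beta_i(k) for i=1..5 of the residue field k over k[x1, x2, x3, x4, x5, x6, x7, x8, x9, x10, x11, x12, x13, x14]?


Koszul resolution: beta_i(k)=C(n,i), n=14
C(14,1)=14, C(14,2)=91, C(14,3)=364, C(14,4)=1001, C(14,5)=2002
Sum=3472


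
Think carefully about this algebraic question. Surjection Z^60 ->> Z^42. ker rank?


rank(ker) = 60-42 = 18


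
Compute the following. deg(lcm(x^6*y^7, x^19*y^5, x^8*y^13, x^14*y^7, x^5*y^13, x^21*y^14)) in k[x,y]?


lcm = componentwise max:
x: max(6,19,8,14,5,21)=21
y: max(7,5,13,7,13,14)=14
Total=21+14=35


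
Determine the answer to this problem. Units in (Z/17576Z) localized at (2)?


Local ring = Z/8Z.
phi(8) = 2^2*(2-1) = 4


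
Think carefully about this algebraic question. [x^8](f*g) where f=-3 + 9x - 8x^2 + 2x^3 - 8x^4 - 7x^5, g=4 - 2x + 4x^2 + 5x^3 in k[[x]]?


[x^8] = sum a_i*b_j, i+j=8
  -7*5=-35
Sum=-35


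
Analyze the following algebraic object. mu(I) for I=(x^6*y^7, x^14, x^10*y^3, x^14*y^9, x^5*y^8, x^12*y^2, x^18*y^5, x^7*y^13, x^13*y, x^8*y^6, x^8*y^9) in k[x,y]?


Remove redundant (divisible by others).
x^8*y^9 redundant.
x^14*y^9 redundant.
x^18*y^5 redundant.
x^7*y^13 redundant.
Min: x^14, x^13*y, x^12*y^2, x^10*y^3, x^8*y^6, x^6*y^7, x^5*y^8
Count=7


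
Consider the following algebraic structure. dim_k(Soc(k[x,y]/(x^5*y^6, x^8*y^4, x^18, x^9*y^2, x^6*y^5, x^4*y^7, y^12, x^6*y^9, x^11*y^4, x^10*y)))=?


Socle = ann(m) = span of standard monomials u with x*u, y*u in I (staircase corners).
Redundant generators: x^11*y^4, x^6*y^9
Minimal generators: x^18, x^10*y, x^9*y^2, x^8*y^4, x^6*y^5, x^5*y^6, x^4*y^7, y^12
Corners: x^3y^11, x^4y^6, x^5y^5, x^7y^4, x^8y^3, x^9y, x^17
Socle dim=7


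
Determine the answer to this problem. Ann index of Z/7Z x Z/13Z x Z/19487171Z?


Exponent = lcm of the cyclic orders; pairwise coprime => product.
7^1*13^1*11^7=7*13*19487171=1773332561


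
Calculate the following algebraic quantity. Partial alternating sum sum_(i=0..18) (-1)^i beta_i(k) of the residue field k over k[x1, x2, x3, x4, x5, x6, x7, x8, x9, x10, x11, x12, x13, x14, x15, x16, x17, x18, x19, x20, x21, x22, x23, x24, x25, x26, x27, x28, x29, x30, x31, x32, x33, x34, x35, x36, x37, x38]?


Koszul resolution: beta_i(k)=C(n,i), n=38
sum_(i=0..p) (-1)^i C(n,i) = (-1)^p C(n-1,p)
(-1)^18*C(37,18) = (-1)^18*17672631900 = 17672631900


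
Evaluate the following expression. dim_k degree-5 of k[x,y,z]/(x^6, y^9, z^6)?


Need i<6, j<9, k<6 with i+j+k=5.
For each i, j ranges over max(0,5-i-5)..min(8,5-i):
  i=0: j in [0,5] -> 6
  i=1: j in [0,4] -> 5
  i=2: j in [0,3] -> 4
  i=3: j in [0,2] -> 3
  i=4: j in [0,1] -> 2
  i=5: j in [0,0] -> 1
H(5) = 6+5+4+3+2+1 = 21


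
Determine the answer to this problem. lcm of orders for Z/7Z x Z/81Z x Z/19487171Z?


Exponent = lcm of the cyclic orders; pairwise coprime => product.
7^1*3^4*11^7=7*81*19487171=11049225957


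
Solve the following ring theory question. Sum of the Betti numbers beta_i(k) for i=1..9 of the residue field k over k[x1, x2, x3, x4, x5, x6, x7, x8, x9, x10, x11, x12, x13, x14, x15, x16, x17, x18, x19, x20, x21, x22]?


Koszul resolution: beta_i(k)=C(n,i), n=22
C(22,1)=22, C(22,2)=231, C(22,3)=1540, C(22,4)=7315, C(22,5)=26334, C(22,6)=74613, C(22,7)=170544, C(22,8)=319770, C(22,9)=497420
Sum=1097789


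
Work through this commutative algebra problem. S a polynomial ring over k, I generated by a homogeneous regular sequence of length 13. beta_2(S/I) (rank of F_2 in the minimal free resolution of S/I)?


Regular sequence => Koszul complex is the minimal free resolution.
Syz_1 minimally generated by Koszul relations f_i*e_j - f_j*e_i (i<j): mu(Syz_1) = beta_2 = C(m,2) = m(m-1)/2
m=13
13*12/2 = 78


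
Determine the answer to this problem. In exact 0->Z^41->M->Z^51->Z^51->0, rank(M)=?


Alt sum=0:
(-1)^0*41 + (-1)^1*? + (-1)^2*51 + (-1)^3*51=0
rank(M)=41


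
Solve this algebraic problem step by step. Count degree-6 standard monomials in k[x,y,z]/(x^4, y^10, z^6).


Need i<4, j<10, k<6 with i+j+k=6.
For each i, j ranges over max(0,6-i-5)..min(9,6-i):
  i=0: j in [1,6] -> 6
  i=1: j in [0,5] -> 6
  i=2: j in [0,4] -> 5
  i=3: j in [0,3] -> 4
H(6) = 6+6+5+4 = 21


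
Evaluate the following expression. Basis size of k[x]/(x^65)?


Basis: 1,x,...,x^64
dim=65


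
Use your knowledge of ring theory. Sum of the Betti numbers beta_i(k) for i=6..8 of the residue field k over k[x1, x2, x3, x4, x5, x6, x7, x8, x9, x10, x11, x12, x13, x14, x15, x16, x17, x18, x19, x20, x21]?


Koszul resolution: beta_i(k)=C(n,i), n=21
C(21,6)=54264, C(21,7)=116280, C(21,8)=203490
Sum=374034


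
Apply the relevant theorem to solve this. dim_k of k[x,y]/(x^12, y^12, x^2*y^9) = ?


k[x,y]/I, I = (x^12, y^12, x^2*y^9)
Rect: 12x12=144. Corner: (12-2)x(12-9)=30.
dim = 144-30 = 114


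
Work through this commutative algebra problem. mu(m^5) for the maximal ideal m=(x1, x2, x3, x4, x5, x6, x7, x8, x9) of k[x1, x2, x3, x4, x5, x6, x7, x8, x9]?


Graded Nakayama: mu(m^d) = dim_k (m^d/m^(d+1)) = #degree-5 monomials in 9 vars
C(n+d-1,d)=C(13,5)=1287


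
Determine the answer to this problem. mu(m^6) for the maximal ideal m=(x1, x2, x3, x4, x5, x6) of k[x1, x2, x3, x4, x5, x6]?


Graded Nakayama: mu(m^d) = dim_k (m^d/m^(d+1)) = #degree-6 monomials in 6 vars
C(n+d-1,d)=C(11,6)=462


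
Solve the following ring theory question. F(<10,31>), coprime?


gcd(10,31)=1 => F=ab-a-b=10*31-10-31=310-41=269


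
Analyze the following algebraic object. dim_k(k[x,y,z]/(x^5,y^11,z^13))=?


Basis: x^iy^jz^k, i<5,j<11,k<13
5*11*13=715


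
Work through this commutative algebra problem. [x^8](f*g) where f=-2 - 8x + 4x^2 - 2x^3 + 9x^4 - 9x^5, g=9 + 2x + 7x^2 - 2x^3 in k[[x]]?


[x^8] = sum a_i*b_j, i+j=8
  -9*-2=18
Sum=18


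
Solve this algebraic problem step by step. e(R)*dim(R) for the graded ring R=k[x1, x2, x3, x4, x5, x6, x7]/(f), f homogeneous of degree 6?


e(R)=deg(f)=6, dim(R)=7-1=6
e*dim=6*6=36


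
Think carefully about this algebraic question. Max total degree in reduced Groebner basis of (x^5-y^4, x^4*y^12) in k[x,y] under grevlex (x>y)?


LT(f1)=x^5, LT(f2)=x^4y^12, lcm=x^5y^12
S(f1,f2) = y^12*f1 - x^1*f2 = -y^16
Reduced GB = {f1, f2, y^16}; degrees 5, 16, 16
Max = 16


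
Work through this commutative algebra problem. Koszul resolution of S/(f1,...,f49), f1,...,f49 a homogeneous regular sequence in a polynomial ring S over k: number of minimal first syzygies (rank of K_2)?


Regular sequence => Koszul complex is the minimal free resolution.
Syz_1 minimally generated by Koszul relations f_i*e_j - f_j*e_i (i<j): mu(Syz_1) = beta_2 = C(m,2) = m(m-1)/2
m=49
49*48/2 = 1176


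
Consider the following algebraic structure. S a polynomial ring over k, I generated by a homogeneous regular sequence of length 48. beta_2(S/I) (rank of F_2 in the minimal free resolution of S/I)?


Regular sequence => Koszul complex is the minimal free resolution.
Syz_1 minimally generated by Koszul relations f_i*e_j - f_j*e_i (i<j): mu(Syz_1) = beta_2 = C(m,2) = m(m-1)/2
m=48
48*47/2 = 1128


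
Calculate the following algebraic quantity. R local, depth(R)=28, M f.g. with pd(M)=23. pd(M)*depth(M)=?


pd+depth=28
depth=28-23=5
pd*depth=23*5=115


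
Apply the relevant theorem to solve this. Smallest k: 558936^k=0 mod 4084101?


558936^k mod 4084101:
k=1: 558936
k=2: 230202
k=3: 2667168
k=4: 1750329
k=5: 0
First zero at k = 5


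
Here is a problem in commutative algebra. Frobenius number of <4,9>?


gcd(4,9)=1 => F=ab-a-b=4*9-4-9=36-13=23


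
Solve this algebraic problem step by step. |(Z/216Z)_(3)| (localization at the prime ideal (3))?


3-primary part: 216=3^3*8
Size=3^3=27


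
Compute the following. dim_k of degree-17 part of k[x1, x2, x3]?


C(d+n-1,n-1)=C(19,2)=171


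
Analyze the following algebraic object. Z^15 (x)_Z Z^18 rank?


rank(M(x)N) = rank(M)*rank(N)
15*18 = 270


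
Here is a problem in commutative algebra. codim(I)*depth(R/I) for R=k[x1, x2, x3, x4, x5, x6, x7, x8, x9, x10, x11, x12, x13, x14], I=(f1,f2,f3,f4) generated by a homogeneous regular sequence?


codim=4, depth=dim(R/I)=14-4=10
Product=4*10=40


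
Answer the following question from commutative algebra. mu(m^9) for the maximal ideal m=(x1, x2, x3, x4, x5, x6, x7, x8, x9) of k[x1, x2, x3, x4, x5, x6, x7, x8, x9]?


Graded Nakayama: mu(m^d) = dim_k (m^d/m^(d+1)) = #degree-9 monomials in 9 vars
C(n+d-1,d)=C(17,9)=24310


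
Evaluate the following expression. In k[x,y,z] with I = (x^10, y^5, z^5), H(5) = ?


Need i<10, j<5, k<5 with i+j+k=5.
For each i, j ranges over max(0,5-i-4)..min(4,5-i):
  i=0: j in [1,4] -> 4
  i=1: j in [0,4] -> 5
  i=2: j in [0,3] -> 4
  i=3: j in [0,2] -> 3
  i=4: j in [0,1] -> 2
  i=5: j in [0,0] -> 1
H(5) = 4+5+4+3+2+1 = 19


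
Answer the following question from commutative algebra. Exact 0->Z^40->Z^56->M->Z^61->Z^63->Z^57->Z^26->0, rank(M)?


Alt sum=0:
(-1)^0*40 + (-1)^1*56 + (-1)^2*? + (-1)^3*61 + (-1)^4*63 + (-1)^5*57 + (-1)^6*26=0
rank(M)=45


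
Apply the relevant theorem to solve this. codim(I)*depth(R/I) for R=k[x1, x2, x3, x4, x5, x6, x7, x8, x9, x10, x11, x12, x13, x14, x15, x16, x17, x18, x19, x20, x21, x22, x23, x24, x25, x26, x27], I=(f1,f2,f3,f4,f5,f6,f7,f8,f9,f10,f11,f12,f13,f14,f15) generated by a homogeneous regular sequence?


codim=15, depth=dim(R/I)=27-15=12
Product=15*12=180


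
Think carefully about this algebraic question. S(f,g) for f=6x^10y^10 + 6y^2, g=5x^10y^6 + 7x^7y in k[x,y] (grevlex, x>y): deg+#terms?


LT(f)=6x^10y^10, LT(g)=5x^10y^6
lcm(LM)=x^10y^10
S(f,g) (scaled by 30 to clear denominators) = 5*f - 6y^4*g = -42x^7y^5 + 30y^2
2 terms, deg 12.
12+2=14


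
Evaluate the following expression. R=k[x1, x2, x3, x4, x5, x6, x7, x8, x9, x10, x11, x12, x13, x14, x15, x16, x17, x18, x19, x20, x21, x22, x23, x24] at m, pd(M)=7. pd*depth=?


pd+depth=24
depth=24-7=17
pd*depth=7*17=119


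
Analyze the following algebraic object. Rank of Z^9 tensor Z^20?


rank(M(x)N) = rank(M)*rank(N)
9*20 = 180


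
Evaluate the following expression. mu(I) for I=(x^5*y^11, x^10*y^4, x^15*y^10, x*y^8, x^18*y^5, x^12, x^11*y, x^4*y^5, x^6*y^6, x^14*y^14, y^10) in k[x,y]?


Remove redundant (divisible by others).
x^14*y^14 redundant.
x^18*y^5 redundant.
x^6*y^6 redundant.
x^15*y^10 redundant.
x^5*y^11 redundant.
Min: x^12, x^11*y, x^10*y^4, x^4*y^5, x*y^8, y^10
Count=6


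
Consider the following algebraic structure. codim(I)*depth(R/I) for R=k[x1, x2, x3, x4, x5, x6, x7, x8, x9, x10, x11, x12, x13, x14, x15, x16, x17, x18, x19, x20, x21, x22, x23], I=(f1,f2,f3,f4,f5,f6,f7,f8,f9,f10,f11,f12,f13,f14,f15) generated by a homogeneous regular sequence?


codim=15, depth=dim(R/I)=23-15=8
Product=15*8=120


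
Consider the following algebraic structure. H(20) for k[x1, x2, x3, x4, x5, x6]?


C(d+n-1,n-1)=C(25,5)=53130


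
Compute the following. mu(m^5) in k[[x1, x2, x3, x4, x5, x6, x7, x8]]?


C(n+d-1,d)=C(12,5)=792


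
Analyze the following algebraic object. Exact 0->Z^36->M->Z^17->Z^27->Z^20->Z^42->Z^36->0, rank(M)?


Alt sum=0:
(-1)^0*36 + (-1)^1*? + (-1)^2*17 + (-1)^3*27 + (-1)^4*20 + (-1)^5*42 + (-1)^6*36=0
rank(M)=40


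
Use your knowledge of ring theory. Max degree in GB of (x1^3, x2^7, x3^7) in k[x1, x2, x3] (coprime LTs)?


Pure powers, coprime LTs => already GB.
Degrees: 3, 7, 7
Max=7


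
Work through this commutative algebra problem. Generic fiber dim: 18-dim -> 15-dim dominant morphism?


dim(fiber)=dim(X)-dim(Y)=18-15=3


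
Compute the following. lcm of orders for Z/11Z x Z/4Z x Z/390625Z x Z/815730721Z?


Exponent = lcm of the cyclic orders; pairwise coprime => product.
11^1*2^2*5^8*13^8=11*4*390625*815730721=14020371767187500


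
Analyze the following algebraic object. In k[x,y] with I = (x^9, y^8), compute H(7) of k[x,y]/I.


k[x,y], I = (x^9, y^8), d = 7
Need i < 9 and d-i < 8.
Range: 0 <= i <= 7.
H(7) = 8


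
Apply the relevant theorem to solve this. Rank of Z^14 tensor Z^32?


rank(M(x)N) = rank(M)*rank(N)
14*32 = 448


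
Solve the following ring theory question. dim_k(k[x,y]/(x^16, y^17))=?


Basis: x^i*y^j, i<16, j<17
16*17=272


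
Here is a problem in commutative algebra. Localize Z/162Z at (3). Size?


3-primary part: 162=3^4*2
Size=3^4=81


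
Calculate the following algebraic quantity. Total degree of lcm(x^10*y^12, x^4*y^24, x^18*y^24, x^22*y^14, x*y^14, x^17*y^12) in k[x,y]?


lcm = componentwise max:
x: max(10,4,18,22,1,17)=22
y: max(12,24,24,14,14,12)=24
Total=22+24=46


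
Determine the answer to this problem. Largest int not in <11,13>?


gcd(11,13)=1 => F=ab-a-b=11*13-11-13=143-24=119


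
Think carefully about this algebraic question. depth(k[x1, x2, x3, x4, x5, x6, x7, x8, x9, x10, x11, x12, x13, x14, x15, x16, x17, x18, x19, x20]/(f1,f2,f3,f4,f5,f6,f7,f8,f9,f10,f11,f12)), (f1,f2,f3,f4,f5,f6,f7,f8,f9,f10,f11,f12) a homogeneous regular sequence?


depth(R)=20
depth(R/I)=20-12=8


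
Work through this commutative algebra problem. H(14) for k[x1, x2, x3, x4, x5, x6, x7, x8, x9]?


C(d+n-1,n-1)=C(22,8)=319770


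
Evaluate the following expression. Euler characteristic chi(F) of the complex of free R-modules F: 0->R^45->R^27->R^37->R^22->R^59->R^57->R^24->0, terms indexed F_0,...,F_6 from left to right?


chi = sum (-1)^i * rank:
(-1)^0*45=45
(-1)^1*27=-27
(-1)^2*37=37
(-1)^3*22=-22
(-1)^4*59=59
(-1)^5*57=-57
(-1)^6*24=24
chi=59


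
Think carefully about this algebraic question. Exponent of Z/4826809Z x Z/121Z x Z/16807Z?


Exponent = lcm of the cyclic orders; pairwise coprime => product.
13^6*11^2*7^5=4826809*121*16807=9816025642423


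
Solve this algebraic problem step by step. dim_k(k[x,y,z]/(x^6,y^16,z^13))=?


Basis: x^iy^jz^k, i<6,j<16,k<13
6*16*13=1248


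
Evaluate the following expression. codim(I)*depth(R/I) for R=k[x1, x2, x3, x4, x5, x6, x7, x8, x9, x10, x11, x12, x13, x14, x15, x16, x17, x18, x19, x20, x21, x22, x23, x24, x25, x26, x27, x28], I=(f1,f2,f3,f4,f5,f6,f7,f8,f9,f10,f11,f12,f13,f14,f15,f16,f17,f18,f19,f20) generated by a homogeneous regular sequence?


codim=20, depth=dim(R/I)=28-20=8
Product=20*8=160


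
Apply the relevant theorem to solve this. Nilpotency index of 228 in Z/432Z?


228^k mod 432:
k=1: 228
k=2: 144
k=3: 0
First zero at k = 3


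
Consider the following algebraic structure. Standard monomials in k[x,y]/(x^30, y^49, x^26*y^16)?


k[x,y]/I, I = (x^30, y^49, x^26*y^16)
Rect: 30x49=1470. Corner: (30-26)x(49-16)=132.
dim = 1470-132 = 1338


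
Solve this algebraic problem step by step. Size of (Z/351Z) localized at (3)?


3-primary part: 351=3^3*13
Size=3^3=27


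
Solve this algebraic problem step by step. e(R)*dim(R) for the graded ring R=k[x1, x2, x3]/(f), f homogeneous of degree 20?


e(R)=deg(f)=20, dim(R)=3-1=2
e*dim=20*2=40


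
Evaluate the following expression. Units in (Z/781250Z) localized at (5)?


Local ring = Z/390625Z.
phi(390625) = 5^7*(5-1) = 312500


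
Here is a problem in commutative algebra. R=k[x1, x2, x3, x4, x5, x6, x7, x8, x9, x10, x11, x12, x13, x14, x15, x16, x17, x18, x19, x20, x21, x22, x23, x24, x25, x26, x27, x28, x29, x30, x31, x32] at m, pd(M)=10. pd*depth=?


pd+depth=32
depth=32-10=22
pd*depth=10*22=220


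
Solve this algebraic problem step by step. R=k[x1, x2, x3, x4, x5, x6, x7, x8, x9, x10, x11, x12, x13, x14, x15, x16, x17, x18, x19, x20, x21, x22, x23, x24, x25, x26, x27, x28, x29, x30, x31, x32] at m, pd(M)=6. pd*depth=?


pd+depth=32
depth=32-6=26
pd*depth=6*26=156


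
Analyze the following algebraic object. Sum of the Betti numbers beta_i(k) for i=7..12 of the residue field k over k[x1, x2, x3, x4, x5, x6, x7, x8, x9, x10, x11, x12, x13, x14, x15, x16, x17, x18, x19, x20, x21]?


Koszul resolution: beta_i(k)=C(n,i), n=21
C(21,7)=116280, C(21,8)=203490, C(21,9)=293930, C(21,10)=352716, C(21,11)=352716, C(21,12)=293930
Sum=1613062


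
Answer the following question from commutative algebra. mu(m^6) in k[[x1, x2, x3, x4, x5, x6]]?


C(n+d-1,d)=C(11,6)=462


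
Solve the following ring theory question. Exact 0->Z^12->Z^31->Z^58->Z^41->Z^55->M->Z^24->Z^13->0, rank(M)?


Alt sum=0:
(-1)^0*12 + (-1)^1*31 + (-1)^2*58 + (-1)^3*41 + (-1)^4*55 + (-1)^5*? + (-1)^6*24 + (-1)^7*13=0
rank(M)=64


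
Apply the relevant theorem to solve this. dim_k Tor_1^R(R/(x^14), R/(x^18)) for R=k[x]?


Tor_1(R/I,R/J)=(I cap J)/IJ=(x^18)/(x^32)
dim=32-18=min(14,18)=14


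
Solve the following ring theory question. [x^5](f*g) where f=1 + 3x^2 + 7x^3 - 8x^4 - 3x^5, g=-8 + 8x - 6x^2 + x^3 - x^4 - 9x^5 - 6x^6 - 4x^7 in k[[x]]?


[x^5] = sum a_i*b_j, i+j=5
  1*-9=-9
  3*1=3
  7*-6=-42
  -8*8=-64
  -3*-8=24
Sum=-88


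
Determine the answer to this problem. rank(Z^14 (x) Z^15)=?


rank(M(x)N) = rank(M)*rank(N)
14*15 = 210


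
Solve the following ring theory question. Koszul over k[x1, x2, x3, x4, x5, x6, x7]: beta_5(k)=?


C(n,i)=C(7,5)=21


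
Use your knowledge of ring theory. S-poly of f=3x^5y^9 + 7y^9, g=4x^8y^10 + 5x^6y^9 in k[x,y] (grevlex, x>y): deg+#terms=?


LT(f)=3x^5y^9, LT(g)=4x^8y^10
lcm(LM)=x^8y^10
S(f,g) (scaled by 12 to clear denominators) = 4x^3y*f - 3*g = -15x^6y^9 + 28x^3y^10
2 terms, deg 15.
15+2=17


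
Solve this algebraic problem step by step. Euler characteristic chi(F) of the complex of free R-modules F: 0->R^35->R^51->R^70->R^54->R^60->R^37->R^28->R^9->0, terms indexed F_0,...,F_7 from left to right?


chi = sum (-1)^i * rank:
(-1)^0*35=35
(-1)^1*51=-51
(-1)^2*70=70
(-1)^3*54=-54
(-1)^4*60=60
(-1)^5*37=-37
(-1)^6*28=28
(-1)^7*9=-9
chi=42


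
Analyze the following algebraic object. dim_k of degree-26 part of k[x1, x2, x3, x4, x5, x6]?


C(d+n-1,n-1)=C(31,5)=169911


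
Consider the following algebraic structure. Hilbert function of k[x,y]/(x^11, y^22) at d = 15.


k[x,y], I = (x^11, y^22), d = 15
Need i < 11 and d-i < 22.
Range: 0 <= i <= 10.
H(15) = 11


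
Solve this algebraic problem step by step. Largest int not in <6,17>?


gcd(6,17)=1 => F=ab-a-b=6*17-6-17=102-23=79


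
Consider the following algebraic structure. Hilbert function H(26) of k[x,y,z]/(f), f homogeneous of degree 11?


C(28,2)-C(17,2)=378-136=242


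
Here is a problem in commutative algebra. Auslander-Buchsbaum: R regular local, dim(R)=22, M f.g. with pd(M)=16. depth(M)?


pd+depth=depth(R)=22
depth=22-16=6


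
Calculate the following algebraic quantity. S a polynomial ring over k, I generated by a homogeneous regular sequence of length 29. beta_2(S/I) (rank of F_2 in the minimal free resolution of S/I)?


Regular sequence => Koszul complex is the minimal free resolution.
Syz_1 minimally generated by Koszul relations f_i*e_j - f_j*e_i (i<j): mu(Syz_1) = beta_2 = C(m,2) = m(m-1)/2
m=29
29*28/2 = 406


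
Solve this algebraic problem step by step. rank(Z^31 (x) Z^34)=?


rank(M(x)N) = rank(M)*rank(N)
31*34 = 1054


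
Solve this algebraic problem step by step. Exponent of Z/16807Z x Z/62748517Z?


Exponent = lcm of the cyclic orders; pairwise coprime => product.
7^5*13^7=16807*62748517=1054614325219


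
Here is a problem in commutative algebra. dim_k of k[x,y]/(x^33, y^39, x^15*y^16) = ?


k[x,y]/I, I = (x^33, y^39, x^15*y^16)
Rect: 33x39=1287. Corner: (33-15)x(39-16)=414.
dim = 1287-414 = 873


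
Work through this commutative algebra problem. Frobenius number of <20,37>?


gcd(20,37)=1 => F=ab-a-b=20*37-20-37=740-57=683


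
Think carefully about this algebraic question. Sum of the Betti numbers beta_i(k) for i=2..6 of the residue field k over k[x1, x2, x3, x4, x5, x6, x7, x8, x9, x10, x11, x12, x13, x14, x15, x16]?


Koszul resolution: beta_i(k)=C(n,i), n=16
C(16,2)=120, C(16,3)=560, C(16,4)=1820, C(16,5)=4368, C(16,6)=8008
Sum=14876


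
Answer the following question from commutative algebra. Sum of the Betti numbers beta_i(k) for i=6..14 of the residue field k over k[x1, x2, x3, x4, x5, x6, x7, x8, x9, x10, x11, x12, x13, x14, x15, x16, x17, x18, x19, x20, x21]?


Koszul resolution: beta_i(k)=C(n,i), n=21
C(21,6)=54264, C(21,7)=116280, C(21,8)=203490, C(21,9)=293930, C(21,10)=352716, C(21,11)=352716, C(21,12)=293930, C(21,13)=203490, C(21,14)=116280
Sum=1987096


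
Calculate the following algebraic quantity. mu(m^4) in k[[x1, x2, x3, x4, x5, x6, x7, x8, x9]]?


C(n+d-1,d)=C(12,4)=495


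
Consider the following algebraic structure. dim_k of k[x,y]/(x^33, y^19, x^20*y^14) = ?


k[x,y]/I, I = (x^33, y^19, x^20*y^14)
Rect: 33x19=627. Corner: (33-20)x(19-14)=65.
dim = 627-65 = 562


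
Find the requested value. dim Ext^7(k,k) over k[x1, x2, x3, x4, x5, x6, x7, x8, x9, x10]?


C(n,i)=C(10,7)=120


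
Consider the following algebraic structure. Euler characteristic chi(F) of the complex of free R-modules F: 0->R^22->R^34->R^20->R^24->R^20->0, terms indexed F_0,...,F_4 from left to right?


chi = sum (-1)^i * rank:
(-1)^0*22=22
(-1)^1*34=-34
(-1)^2*20=20
(-1)^3*24=-24
(-1)^4*20=20
chi=4


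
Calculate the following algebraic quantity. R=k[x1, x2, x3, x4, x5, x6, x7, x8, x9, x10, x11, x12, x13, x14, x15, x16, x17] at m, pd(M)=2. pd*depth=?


pd+depth=17
depth=17-2=15
pd*depth=2*15=30


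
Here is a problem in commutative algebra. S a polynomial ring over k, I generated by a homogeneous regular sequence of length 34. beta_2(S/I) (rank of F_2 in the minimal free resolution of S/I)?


Regular sequence => Koszul complex is the minimal free resolution.
Syz_1 minimally generated by Koszul relations f_i*e_j - f_j*e_i (i<j): mu(Syz_1) = beta_2 = C(m,2) = m(m-1)/2
m=34
34*33/2 = 561


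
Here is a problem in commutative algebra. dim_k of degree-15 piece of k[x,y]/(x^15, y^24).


k[x,y], I = (x^15, y^24), d = 15
Need i < 15 and d-i < 24.
Range: 0 <= i <= 14.
H(15) = 15


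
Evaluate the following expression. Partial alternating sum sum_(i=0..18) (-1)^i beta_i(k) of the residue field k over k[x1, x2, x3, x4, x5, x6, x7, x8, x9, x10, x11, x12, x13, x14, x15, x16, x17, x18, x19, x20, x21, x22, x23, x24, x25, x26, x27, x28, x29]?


Koszul resolution: beta_i(k)=C(n,i), n=29
sum_(i=0..p) (-1)^i C(n,i) = (-1)^p C(n-1,p)
(-1)^18*C(28,18) = (-1)^18*13123110 = 13123110


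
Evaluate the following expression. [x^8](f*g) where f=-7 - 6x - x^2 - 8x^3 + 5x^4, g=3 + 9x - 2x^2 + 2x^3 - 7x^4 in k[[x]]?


[x^8] = sum a_i*b_j, i+j=8
  5*-7=-35
Sum=-35


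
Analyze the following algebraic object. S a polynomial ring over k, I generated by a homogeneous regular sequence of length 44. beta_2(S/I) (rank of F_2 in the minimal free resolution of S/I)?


Regular sequence => Koszul complex is the minimal free resolution.
Syz_1 minimally generated by Koszul relations f_i*e_j - f_j*e_i (i<j): mu(Syz_1) = beta_2 = C(m,2) = m(m-1)/2
m=44
44*43/2 = 946


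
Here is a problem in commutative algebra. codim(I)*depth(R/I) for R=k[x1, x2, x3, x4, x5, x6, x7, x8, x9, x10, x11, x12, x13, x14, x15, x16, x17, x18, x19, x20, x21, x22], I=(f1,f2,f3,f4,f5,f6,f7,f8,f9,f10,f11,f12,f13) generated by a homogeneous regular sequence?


codim=13, depth=dim(R/I)=22-13=9
Product=13*9=117


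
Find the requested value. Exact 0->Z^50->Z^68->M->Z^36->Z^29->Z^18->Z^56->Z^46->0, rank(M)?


Alt sum=0:
(-1)^0*50 + (-1)^1*68 + (-1)^2*? + (-1)^3*36 + (-1)^4*29 + (-1)^5*18 + (-1)^6*56 + (-1)^7*46=0
rank(M)=33


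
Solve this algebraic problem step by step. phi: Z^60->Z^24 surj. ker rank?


rank(ker) = 60-24 = 36


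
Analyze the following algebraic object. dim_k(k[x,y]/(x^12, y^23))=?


Basis: x^i*y^j, i<12, j<23
12*23=276


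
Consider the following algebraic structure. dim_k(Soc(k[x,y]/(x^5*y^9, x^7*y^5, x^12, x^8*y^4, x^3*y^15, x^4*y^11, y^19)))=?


Socle = ann(m) = span of standard monomials u with x*u, y*u in I (staircase corners).
Minimal generators: x^12, x^8*y^4, x^7*y^5, x^5*y^9, x^4*y^11, x^3*y^15, y^19
Corners: x^2y^18, x^3y^14, x^4y^10, x^6y^8, x^7y^4, x^11y^3
Socle dim=6


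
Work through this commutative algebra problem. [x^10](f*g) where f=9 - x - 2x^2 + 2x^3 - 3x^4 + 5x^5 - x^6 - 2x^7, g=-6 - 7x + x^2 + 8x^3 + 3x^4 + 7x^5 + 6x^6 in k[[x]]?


[x^10] = sum a_i*b_j, i+j=10
  -3*6=-18
  5*7=35
  -1*3=-3
  -2*8=-16
Sum=-2


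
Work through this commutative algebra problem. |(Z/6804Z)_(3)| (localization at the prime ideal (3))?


3-primary part: 6804=3^5*28
Size=3^5=243


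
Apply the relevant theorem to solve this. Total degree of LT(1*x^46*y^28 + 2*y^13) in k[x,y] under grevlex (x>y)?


LT: 1*x^46*y^28
deg_x=46, deg_y=28
Total=46+28=74


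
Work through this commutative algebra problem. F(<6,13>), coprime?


gcd(6,13)=1 => F=ab-a-b=6*13-6-13=78-19=59


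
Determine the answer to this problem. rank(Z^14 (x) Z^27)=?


rank(M(x)N) = rank(M)*rank(N)
14*27 = 378


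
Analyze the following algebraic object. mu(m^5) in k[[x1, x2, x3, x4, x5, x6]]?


C(n+d-1,d)=C(10,5)=252


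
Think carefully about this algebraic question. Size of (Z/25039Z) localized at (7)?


7-primary part: 25039=7^3*73
Size=7^3=343


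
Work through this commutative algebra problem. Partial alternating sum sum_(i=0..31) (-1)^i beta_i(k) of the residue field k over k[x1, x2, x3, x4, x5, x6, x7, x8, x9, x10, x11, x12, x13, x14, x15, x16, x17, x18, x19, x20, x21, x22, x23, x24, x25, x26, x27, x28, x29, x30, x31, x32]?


Koszul resolution: beta_i(k)=C(n,i), n=32
sum_(i=0..p) (-1)^i C(n,i) = (-1)^p C(n-1,p)
(-1)^31*C(31,31) = (-1)^31*1 = -1


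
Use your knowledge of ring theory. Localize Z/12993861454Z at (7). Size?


7-primary part: 12993861454=7^10*46
Size=7^10=282475249


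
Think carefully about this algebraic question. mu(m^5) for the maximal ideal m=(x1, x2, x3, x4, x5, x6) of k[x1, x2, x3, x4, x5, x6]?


Graded Nakayama: mu(m^d) = dim_k (m^d/m^(d+1)) = #degree-5 monomials in 6 vars
C(n+d-1,d)=C(10,5)=252


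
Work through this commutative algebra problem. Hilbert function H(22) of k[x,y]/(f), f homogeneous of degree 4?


H(t)=d for t>=d-1.
d=4, t=22
H(22)=4


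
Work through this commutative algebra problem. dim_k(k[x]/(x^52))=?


Basis: 1,x,...,x^51
dim=52


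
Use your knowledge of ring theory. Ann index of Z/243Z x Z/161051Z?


Exponent = lcm of the cyclic orders; pairwise coprime => product.
3^5*11^5=243*161051=39135393


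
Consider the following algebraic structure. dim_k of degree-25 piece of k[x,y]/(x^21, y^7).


k[x,y], I = (x^21, y^7), d = 25
Need i < 21 and d-i < 7.
Range: 19 <= i <= 20.
H(25) = 2


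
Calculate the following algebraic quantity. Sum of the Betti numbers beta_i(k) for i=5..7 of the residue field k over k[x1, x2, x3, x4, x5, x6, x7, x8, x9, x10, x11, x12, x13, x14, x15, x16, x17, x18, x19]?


Koszul resolution: beta_i(k)=C(n,i), n=19
C(19,5)=11628, C(19,6)=27132, C(19,7)=50388
Sum=89148


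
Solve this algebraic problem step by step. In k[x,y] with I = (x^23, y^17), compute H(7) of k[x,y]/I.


k[x,y], I = (x^23, y^17), d = 7
Need i < 23 and d-i < 17.
Range: 0 <= i <= 7.
H(7) = 8


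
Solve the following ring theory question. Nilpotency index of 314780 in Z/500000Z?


314780^k mod 500000:
k=1: 314780
k=2: 448400
k=3: 352000
k=4: 60000
k=5: 300000
k=6: 0
First zero at k = 6


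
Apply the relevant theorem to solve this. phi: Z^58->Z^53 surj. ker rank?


rank(ker) = 58-53 = 5


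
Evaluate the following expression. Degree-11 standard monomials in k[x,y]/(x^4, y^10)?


k[x,y], I = (x^4, y^10), d = 11
Need i < 4 and d-i < 10.
Range: 2 <= i <= 3.
H(11) = 2


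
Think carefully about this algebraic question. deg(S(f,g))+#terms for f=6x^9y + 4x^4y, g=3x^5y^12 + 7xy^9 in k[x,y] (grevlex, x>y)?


LT(f)=6x^9y, LT(g)=3x^5y^12
lcm(LM)=x^9y^12
S(f,g) (scaled by 18 to clear denominators) = 3y^11*f - 6x^4*g = 12x^4y^12 - 42x^5y^9
2 terms, deg 16.
16+2=18


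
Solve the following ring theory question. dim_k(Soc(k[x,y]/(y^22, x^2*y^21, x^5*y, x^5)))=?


Socle = ann(m) = span of standard monomials u with x*u, y*u in I (staircase corners).
Redundant generators: x^5*y
Minimal generators: x^5, x^2*y^21, y^22
Corners: xy^21, x^4y^20
Socle dim=2


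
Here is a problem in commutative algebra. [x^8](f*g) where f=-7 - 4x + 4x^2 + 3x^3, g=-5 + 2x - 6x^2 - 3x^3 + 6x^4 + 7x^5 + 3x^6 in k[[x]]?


[x^8] = sum a_i*b_j, i+j=8
  4*3=12
  3*7=21
Sum=33


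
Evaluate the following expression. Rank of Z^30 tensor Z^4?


rank(M(x)N) = rank(M)*rank(N)
30*4 = 120


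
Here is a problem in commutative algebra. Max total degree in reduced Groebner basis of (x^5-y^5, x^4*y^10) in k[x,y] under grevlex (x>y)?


LT(f1)=x^5, LT(f2)=x^4y^10, lcm=x^5y^10
S(f1,f2) = y^10*f1 - x^1*f2 = -y^15
Reduced GB = {f1, f2, y^15}; degrees 5, 14, 15
Max = 15


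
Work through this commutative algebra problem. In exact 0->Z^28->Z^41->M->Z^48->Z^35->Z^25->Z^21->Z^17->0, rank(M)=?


Alt sum=0:
(-1)^0*28 + (-1)^1*41 + (-1)^2*? + (-1)^3*48 + (-1)^4*35 + (-1)^5*25 + (-1)^6*21 + (-1)^7*17=0
rank(M)=47


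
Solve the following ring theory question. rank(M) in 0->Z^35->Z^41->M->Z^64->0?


Alt sum=0:
(-1)^0*35 + (-1)^1*41 + (-1)^2*? + (-1)^3*64=0
rank(M)=70


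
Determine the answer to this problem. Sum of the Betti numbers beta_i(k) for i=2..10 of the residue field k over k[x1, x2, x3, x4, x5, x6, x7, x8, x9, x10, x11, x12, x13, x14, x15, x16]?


Koszul resolution: beta_i(k)=C(n,i), n=16
C(16,2)=120, C(16,3)=560, C(16,4)=1820, C(16,5)=4368, C(16,6)=8008, C(16,7)=11440, C(16,8)=12870, C(16,9)=11440, C(16,10)=8008
Sum=58634


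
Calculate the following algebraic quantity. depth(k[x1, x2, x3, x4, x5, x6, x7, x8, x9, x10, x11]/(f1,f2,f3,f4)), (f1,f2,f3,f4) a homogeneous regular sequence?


depth(R)=11
depth(R/I)=11-4=7


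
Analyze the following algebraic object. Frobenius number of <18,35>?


gcd(18,35)=1 => F=ab-a-b=18*35-18-35=630-53=577


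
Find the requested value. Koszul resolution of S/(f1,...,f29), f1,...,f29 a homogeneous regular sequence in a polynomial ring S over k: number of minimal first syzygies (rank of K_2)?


Regular sequence => Koszul complex is the minimal free resolution.
Syz_1 minimally generated by Koszul relations f_i*e_j - f_j*e_i (i<j): mu(Syz_1) = beta_2 = C(m,2) = m(m-1)/2
m=29
29*28/2 = 406


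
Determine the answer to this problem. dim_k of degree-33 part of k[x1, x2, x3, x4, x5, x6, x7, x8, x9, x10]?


C(d+n-1,n-1)=C(42,9)=445891810


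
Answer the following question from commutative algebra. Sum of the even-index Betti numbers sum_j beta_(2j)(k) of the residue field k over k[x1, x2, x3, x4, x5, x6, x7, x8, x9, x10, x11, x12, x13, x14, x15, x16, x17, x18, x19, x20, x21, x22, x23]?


Koszul resolution: beta_i(k)=C(n,i), n=23
sum_even C(23,i) = 2^(n-1) = 2^22 = 4194304


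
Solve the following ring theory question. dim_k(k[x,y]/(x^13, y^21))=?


Basis: x^i*y^j, i<13, j<21
13*21=273


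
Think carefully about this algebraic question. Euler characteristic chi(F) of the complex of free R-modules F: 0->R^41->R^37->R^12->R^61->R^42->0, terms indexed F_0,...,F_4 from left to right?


chi = sum (-1)^i * rank:
(-1)^0*41=41
(-1)^1*37=-37
(-1)^2*12=12
(-1)^3*61=-61
(-1)^4*42=42
chi=-3


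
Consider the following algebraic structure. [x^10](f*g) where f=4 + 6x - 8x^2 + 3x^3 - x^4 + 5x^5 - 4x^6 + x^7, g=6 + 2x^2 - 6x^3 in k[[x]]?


[x^10] = sum a_i*b_j, i+j=10
  1*-6=-6
Sum=-6


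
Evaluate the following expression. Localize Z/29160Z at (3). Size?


3-primary part: 29160=3^6*40
Size=3^6=729


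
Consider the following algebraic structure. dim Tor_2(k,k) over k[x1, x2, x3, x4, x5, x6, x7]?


Koszul: C(n,i)=C(7,2)=21


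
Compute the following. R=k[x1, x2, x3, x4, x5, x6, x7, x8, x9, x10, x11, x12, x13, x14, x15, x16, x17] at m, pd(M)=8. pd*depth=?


pd+depth=17
depth=17-8=9
pd*depth=8*9=72
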